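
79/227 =79/227 = 0.35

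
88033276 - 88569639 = -536363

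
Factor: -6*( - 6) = 36 = 2^2*3^2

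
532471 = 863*617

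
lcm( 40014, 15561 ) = 280098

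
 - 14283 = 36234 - 50517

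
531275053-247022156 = 284252897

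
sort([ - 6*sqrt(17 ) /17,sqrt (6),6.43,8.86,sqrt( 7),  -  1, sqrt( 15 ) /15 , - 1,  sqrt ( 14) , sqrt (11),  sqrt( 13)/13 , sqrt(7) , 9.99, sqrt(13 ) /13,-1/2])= [ - 6*sqrt(17 )/17,-1, - 1, - 1/2, sqrt(15 )/15, sqrt(13) /13,sqrt(13) /13, sqrt(6),sqrt(7) , sqrt(7) , sqrt(11),  sqrt (14),6.43,  8.86,  9.99 ] 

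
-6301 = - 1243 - 5058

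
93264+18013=111277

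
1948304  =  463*4208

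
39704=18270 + 21434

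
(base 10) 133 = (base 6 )341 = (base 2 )10000101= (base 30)4D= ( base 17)7e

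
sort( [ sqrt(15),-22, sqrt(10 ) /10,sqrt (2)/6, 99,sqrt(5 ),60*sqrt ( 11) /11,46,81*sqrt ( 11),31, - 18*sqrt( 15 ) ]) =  [  -  18*sqrt( 15 ), - 22,sqrt( 2 )/6,sqrt( 10 )/10,sqrt (5), sqrt (15) , 60*sqrt(11 ) /11, 31,46 , 99,81*sqrt( 11 )]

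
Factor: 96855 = 3^1*5^1*11^1 * 587^1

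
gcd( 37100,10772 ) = 4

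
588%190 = 18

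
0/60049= 0 = 0.00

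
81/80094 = 27/26698 = 0.00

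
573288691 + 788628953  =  1361917644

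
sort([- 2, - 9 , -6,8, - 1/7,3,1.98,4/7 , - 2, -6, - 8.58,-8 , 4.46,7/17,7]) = [ -9, - 8.58, - 8,  -  6, - 6, - 2, - 2, - 1/7,7/17,4/7,1.98,3,4.46, 7,8]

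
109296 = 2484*44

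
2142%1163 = 979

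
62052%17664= 9060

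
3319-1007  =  2312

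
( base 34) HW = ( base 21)181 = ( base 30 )KA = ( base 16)262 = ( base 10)610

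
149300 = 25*5972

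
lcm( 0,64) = 0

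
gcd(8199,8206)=1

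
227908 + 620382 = 848290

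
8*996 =7968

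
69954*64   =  4477056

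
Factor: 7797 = 3^1*23^1*113^1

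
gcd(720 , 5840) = 80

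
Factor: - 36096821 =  - 23^1*73^1*21499^1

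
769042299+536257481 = 1305299780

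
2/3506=1/1753= 0.00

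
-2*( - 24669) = 49338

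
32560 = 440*74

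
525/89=5 + 80/89 = 5.90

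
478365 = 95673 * 5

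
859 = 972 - 113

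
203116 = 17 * 11948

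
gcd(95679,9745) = 1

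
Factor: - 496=  -  2^4*31^1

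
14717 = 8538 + 6179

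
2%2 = 0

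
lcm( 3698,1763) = 151618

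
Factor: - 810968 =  - 2^3*17^1*67^1*89^1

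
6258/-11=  - 569+1/11 = - 568.91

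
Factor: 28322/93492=2^( - 1 )*3^(  -  2 )*17^2*53^( - 1) = 289/954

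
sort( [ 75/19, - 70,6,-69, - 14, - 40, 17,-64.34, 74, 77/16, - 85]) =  [ - 85,  -  70, - 69, - 64.34, - 40,  -  14, 75/19, 77/16, 6,  17,74]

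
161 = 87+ 74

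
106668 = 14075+92593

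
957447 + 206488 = 1163935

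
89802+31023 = 120825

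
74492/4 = 18623 = 18623.00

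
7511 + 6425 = 13936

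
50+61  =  111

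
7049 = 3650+3399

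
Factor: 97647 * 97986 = 2^1 * 3^2 * 7^1*11^2 * 269^1*2333^1 = 9568038942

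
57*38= 2166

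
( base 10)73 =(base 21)3a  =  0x49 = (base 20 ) 3D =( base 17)45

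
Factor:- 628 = -2^2*157^1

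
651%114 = 81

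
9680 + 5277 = 14957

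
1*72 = 72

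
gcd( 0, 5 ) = 5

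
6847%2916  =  1015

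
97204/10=48602/5 = 9720.40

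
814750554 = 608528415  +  206222139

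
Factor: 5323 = 5323^1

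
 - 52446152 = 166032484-218478636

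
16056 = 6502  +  9554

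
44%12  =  8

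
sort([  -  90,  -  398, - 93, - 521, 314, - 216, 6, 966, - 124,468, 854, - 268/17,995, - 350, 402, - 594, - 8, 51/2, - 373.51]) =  [ - 594 , - 521,  -  398, - 373.51, - 350, - 216, - 124,-93, - 90, - 268/17, - 8,6,  51/2,314, 402, 468, 854, 966,995] 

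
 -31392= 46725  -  78117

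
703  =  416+287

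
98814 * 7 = 691698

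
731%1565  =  731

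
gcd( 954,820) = 2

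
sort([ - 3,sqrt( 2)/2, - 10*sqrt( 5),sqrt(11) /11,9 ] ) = [ - 10 * sqrt(5), - 3,sqrt(11)/11, sqrt( 2)/2, 9]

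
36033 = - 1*(- 36033) 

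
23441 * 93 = 2180013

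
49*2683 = 131467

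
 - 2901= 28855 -31756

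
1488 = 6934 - 5446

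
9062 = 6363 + 2699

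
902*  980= 883960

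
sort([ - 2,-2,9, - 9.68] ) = [ - 9.68, - 2, - 2  ,  9]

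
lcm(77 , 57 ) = 4389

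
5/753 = 5/753 = 0.01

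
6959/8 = 6959/8 = 869.88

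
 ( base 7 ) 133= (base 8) 111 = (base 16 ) 49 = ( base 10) 73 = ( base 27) 2J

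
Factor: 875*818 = 2^1*5^3*7^1 * 409^1  =  715750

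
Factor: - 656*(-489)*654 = 209792736=2^5*3^2 * 41^1*109^1*163^1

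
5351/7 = 5351/7= 764.43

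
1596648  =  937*1704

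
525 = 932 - 407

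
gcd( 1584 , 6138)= 198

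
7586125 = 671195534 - 663609409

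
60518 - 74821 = - 14303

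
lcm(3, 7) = 21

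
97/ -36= -97/36=- 2.69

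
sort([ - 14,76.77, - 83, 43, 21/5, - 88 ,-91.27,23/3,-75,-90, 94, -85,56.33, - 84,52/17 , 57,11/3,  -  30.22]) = [ - 91.27,  -  90, - 88 , -85, - 84, - 83, - 75, - 30.22, - 14, 52/17,11/3,21/5,23/3,  43, 56.33,57,76.77,94] 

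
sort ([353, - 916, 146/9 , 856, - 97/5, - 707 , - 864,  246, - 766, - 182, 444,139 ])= [ - 916, -864, - 766,-707,- 182 , - 97/5,146/9 , 139, 246, 353, 444 , 856]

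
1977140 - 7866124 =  - 5888984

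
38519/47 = 819 +26/47 = 819.55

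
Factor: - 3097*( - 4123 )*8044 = 102713280964 = 2^2*7^1*19^2*31^1*163^1*2011^1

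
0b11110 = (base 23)17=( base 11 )28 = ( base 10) 30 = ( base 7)42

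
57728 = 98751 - 41023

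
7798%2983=1832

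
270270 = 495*546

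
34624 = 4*8656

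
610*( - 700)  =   - 427000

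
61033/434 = 140 + 39/62 = 140.63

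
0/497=0  =  0.00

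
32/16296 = 4/2037= 0.00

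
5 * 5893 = 29465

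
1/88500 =1/88500=0.00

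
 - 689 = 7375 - 8064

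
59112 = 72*821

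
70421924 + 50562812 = 120984736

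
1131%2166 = 1131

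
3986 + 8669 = 12655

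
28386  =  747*38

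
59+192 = 251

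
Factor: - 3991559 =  - 11^1*13^1*103^1*271^1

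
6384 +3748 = 10132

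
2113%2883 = 2113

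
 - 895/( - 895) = 1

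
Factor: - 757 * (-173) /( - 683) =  - 173^1*683^(- 1 )*757^1 = - 130961/683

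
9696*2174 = 21079104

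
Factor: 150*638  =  95700 = 2^2*3^1*5^2*11^1*29^1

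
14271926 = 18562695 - 4290769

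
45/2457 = 5/273= 0.02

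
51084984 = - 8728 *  (- 5853 )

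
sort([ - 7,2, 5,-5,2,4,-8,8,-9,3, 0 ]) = [ - 9,-8, - 7,-5, 0,2 , 2,3,4,5,8] 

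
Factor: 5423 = 11^1 * 17^1 * 29^1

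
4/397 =4/397  =  0.01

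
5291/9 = 587+8/9 = 587.89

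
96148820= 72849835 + 23298985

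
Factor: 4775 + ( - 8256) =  - 3481 = - 59^2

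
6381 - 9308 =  - 2927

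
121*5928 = 717288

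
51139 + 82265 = 133404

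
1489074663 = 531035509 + 958039154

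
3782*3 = 11346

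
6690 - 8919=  - 2229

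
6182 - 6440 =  - 258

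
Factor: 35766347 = 227^1*157561^1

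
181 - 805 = - 624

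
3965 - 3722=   243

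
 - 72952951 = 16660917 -89613868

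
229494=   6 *38249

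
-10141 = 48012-58153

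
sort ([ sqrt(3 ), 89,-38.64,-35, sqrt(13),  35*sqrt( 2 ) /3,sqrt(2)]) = [- 38.64,-35, sqrt(2),sqrt( 3),sqrt( 13),35*sqrt(2)/3, 89]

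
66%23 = 20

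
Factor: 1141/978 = 7/6 =2^( - 1)*3^( - 1)*7^1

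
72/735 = 24/245 =0.10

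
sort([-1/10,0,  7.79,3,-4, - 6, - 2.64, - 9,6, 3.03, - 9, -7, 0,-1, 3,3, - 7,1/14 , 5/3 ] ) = [-9,  -  9,-7, - 7, - 6,  -  4,-2.64,-1, - 1/10,  0,0 , 1/14, 5/3,3, 3,3, 3.03,6,7.79 ]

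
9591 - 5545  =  4046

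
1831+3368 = 5199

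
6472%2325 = 1822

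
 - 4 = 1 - 5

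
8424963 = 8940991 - 516028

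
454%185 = 84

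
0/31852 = 0 = 0.00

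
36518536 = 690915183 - 654396647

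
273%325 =273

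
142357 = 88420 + 53937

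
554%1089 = 554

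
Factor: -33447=-3^1*11149^1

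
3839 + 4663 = 8502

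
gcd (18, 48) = 6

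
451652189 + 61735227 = 513387416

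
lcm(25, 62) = 1550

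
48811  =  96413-47602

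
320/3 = 106+2/3 = 106.67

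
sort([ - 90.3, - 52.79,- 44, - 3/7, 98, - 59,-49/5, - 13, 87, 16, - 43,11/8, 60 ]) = [ - 90.3, - 59, - 52.79,- 44  , - 43, - 13, - 49/5, - 3/7, 11/8,16 , 60, 87,  98]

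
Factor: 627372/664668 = 471/499 = 3^1*157^1*499^ ( - 1 )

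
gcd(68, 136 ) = 68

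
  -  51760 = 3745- 55505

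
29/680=29/680 = 0.04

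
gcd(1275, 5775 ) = 75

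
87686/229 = 382 + 208/229= 382.91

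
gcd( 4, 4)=4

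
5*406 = 2030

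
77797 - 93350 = -15553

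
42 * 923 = 38766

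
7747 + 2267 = 10014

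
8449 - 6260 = 2189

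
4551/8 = 568 + 7/8 = 568.88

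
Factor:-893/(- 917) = 7^( - 1) * 19^1*47^1*131^(  -  1)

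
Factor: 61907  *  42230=2614332610 = 2^1*5^1*31^1*41^1*103^1*1997^1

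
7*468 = 3276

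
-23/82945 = -1+82922/82945 = - 0.00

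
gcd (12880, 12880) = 12880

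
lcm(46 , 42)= 966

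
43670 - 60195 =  - 16525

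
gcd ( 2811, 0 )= 2811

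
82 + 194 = 276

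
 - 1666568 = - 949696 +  - 716872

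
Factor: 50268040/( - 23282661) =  - 2^3*3^( - 1)*5^1 * 137^1*9173^1 * 7760887^(-1)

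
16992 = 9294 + 7698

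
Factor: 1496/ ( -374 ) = -2^2 = - 4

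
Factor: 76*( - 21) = -2^2*3^1*7^1*19^1 = -1596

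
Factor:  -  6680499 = - 3^1*7^1*41^1*7759^1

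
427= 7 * 61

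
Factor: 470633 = 197^1*2389^1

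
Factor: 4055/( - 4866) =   -  2^ ( - 1)*3^ ( - 1 )*5^1= - 5/6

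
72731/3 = 24243 + 2/3 = 24243.67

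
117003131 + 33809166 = 150812297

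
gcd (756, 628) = 4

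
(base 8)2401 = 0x501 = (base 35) 11l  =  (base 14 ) 677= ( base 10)1281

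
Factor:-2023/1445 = -7/5 = -5^(-1)*7^1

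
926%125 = 51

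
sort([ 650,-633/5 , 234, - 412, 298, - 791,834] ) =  [-791, - 412,  -  633/5,234,298,650, 834]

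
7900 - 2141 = 5759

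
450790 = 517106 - 66316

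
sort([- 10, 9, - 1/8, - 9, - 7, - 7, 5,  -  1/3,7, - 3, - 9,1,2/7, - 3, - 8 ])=[ - 10 , - 9 , - 9,  -  8, -7 ,-7 ,-3, - 3, - 1/3, - 1/8, 2/7 , 1, 5, 7, 9]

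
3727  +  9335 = 13062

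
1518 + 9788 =11306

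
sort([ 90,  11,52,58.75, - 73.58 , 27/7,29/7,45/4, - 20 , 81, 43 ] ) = [-73.58, - 20, 27/7,  29/7,  11, 45/4,43 , 52, 58.75,81, 90] 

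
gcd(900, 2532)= 12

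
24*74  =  1776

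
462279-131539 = 330740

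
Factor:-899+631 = -2^2 * 67^1 = - 268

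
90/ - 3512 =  - 1 + 1711/1756 = - 0.03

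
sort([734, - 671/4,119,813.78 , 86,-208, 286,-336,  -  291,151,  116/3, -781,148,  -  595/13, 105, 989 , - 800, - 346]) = [  -  800, - 781,  -  346,  -  336, - 291, - 208, - 671/4, - 595/13,116/3, 86, 105,  119, 148,151,286, 734,813.78, 989] 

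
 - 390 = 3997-4387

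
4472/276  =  1118/69 =16.20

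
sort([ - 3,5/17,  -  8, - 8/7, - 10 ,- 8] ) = [ - 10, - 8, - 8, - 3 ,- 8/7, 5/17]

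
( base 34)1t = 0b111111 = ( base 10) 63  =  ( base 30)23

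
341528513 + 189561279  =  531089792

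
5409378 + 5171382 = 10580760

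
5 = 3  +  2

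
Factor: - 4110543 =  - 3^2 * 456727^1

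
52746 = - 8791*( - 6)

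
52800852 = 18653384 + 34147468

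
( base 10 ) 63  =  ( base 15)43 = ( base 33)1U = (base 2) 111111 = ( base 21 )30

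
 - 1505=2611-4116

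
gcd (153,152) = 1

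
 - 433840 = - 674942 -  - 241102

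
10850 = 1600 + 9250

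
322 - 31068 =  - 30746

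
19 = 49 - 30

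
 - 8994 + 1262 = -7732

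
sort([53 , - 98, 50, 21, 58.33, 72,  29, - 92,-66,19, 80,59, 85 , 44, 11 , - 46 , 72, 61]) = [ - 98, - 92, - 66, - 46, 11, 19, 21, 29,44,50,  53, 58.33, 59,61,  72 , 72, 80, 85]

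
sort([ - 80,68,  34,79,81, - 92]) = [-92, - 80, 34,68, 79,  81] 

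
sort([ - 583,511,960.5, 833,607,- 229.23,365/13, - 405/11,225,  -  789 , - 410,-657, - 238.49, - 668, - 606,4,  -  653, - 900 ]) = [ - 900, - 789,-668, - 657, -653, - 606, - 583, - 410, - 238.49, -229.23,  -  405/11, 4 , 365/13, 225,511,607,833,960.5]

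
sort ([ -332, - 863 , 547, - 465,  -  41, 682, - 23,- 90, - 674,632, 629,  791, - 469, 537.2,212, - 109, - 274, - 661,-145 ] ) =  [-863, - 674, - 661, - 469, - 465, - 332, - 274, - 145, - 109 , - 90 ,- 41,-23,212 , 537.2,  547, 629, 632, 682,791] 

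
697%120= 97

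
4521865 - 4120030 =401835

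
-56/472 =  - 1 + 52/59= - 0.12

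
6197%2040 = 77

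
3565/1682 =3565/1682 = 2.12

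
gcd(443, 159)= 1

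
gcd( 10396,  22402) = 46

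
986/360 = 493/180 = 2.74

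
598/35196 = 299/17598 = 0.02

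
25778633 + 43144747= 68923380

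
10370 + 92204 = 102574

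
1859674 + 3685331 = 5545005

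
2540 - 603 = 1937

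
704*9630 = 6779520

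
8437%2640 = 517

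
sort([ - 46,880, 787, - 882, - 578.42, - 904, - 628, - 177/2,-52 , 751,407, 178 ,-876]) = [ - 904, - 882 , - 876, - 628, - 578.42, - 177/2,- 52, - 46 , 178,407 , 751,  787,880]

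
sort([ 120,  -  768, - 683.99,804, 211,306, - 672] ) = [ - 768, - 683.99, - 672 , 120, 211, 306,804]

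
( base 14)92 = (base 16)80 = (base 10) 128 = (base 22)5I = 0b10000000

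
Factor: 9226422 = 2^1 *3^2*512579^1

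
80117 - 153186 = - 73069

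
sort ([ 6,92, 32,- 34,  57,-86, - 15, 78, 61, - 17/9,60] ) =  [ - 86,  -  34,  -  15, - 17/9, 6, 32, 57,60, 61, 78, 92]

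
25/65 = 5/13=0.38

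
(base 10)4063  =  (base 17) e10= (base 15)130d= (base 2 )111111011111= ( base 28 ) 553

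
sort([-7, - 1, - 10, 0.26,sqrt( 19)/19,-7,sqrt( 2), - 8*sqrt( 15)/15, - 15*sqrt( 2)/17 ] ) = [ - 10 ,-7,-7, -8*sqrt(15)/15,-15 * sqrt( 2 ) /17,  -  1,sqrt ( 19)/19,0.26,sqrt (2)]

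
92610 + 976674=1069284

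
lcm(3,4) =12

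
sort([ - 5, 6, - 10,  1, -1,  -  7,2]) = [ - 10, - 7, - 5,-1,  1,2 , 6 ]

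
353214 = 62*5697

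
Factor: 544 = 2^5  *  17^1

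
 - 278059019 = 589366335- 867425354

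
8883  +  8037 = 16920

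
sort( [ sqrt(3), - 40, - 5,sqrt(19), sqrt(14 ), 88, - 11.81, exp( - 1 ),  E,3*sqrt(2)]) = [- 40, - 11.81,-5,exp (-1),sqrt(3),E,sqrt( 14 ),3*sqrt(2 ), sqrt(19 ) , 88 ] 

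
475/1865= 95/373 = 0.25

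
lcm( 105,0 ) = 0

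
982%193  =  17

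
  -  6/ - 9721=6/9721 = 0.00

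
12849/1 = 12849 = 12849.00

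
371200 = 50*7424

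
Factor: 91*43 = 3913 = 7^1*13^1*43^1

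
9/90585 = 1/10065 = 0.00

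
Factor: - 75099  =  -3^1*25033^1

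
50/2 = 25  =  25.00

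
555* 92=51060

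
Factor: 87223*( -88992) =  - 7762149216 = - 2^5*3^3*103^1*87223^1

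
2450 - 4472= - 2022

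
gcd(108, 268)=4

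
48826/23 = 2122+ 20/23 = 2122.87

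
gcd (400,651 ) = 1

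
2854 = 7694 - 4840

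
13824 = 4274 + 9550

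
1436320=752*1910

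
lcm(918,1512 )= 25704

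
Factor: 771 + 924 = 3^1*5^1*113^1= 1695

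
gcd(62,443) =1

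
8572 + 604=9176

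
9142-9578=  - 436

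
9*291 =2619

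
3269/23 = 142 + 3/23  =  142.13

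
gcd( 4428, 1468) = 4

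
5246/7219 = 5246/7219 = 0.73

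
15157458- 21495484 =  - 6338026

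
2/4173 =2/4173 = 0.00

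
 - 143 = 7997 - 8140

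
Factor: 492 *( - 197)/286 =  - 48462/143=- 2^1 *3^1*11^( - 1) * 13^(-1)*41^1 * 197^1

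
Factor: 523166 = 2^1 *7^1*37369^1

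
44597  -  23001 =21596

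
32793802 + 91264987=124058789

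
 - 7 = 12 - 19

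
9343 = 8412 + 931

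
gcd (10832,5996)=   4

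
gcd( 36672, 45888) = 192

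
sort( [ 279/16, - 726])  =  [ - 726, 279/16]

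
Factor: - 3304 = -2^3  *7^1*59^1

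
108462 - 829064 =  - 720602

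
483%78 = 15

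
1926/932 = 2 + 31/466=2.07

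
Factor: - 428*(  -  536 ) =229408 = 2^5*67^1* 107^1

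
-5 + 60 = 55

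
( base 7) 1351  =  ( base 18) 1b4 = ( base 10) 526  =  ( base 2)1000001110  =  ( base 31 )GU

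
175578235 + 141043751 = 316621986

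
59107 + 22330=81437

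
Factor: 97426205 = 5^1* 19^1*479^1 * 2141^1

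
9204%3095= 3014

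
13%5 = 3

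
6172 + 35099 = 41271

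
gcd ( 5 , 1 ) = 1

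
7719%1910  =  79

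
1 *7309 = 7309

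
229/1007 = 229/1007 = 0.23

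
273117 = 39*7003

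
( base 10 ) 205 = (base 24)8d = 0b11001101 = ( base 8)315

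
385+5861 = 6246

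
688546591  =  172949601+515596990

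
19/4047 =1/213 = 0.00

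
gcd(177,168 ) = 3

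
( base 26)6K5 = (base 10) 4581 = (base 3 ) 20021200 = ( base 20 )B91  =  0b1000111100101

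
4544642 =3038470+1506172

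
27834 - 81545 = -53711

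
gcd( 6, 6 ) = 6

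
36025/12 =36025/12 = 3002.08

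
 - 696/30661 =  - 1 + 29965/30661 = - 0.02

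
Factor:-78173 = - 78173^1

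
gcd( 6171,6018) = 51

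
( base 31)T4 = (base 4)32013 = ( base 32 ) S7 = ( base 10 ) 903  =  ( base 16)387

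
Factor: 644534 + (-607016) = 2^1*3^1*13^2*37^1  =  37518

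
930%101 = 21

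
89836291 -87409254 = 2427037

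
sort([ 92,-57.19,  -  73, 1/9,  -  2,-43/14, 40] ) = [ - 73, - 57.19, - 43/14,  -  2,1/9, 40,92] 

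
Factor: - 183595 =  - 5^1*73^1*503^1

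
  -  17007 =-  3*5669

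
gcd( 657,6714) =9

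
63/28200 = 21/9400 = 0.00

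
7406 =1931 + 5475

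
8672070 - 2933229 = 5738841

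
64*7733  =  494912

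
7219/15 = 481 + 4/15 = 481.27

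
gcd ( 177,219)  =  3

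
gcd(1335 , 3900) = 15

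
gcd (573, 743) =1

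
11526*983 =11330058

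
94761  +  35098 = 129859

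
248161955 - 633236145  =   - 385074190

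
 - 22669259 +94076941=71407682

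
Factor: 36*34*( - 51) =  - 62424= - 2^3*3^3*17^2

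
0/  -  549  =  0/1 =-  0.00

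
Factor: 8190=2^1*3^2*5^1*7^1*13^1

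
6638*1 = 6638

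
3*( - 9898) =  - 29694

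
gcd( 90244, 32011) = 7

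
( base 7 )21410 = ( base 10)5348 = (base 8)12344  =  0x14E4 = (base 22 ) b12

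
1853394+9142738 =10996132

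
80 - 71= 9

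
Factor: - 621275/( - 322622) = 2^( - 1)*5^2*97^ ( - 1 ) *1663^( - 1 )*24851^1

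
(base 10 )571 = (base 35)GB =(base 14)2cb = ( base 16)23b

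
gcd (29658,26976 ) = 6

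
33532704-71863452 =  - 38330748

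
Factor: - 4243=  -4243^1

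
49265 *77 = 3793405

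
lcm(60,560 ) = 1680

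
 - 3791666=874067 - 4665733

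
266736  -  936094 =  - 669358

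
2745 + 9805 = 12550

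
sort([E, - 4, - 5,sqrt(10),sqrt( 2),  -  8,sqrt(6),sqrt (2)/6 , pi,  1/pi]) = [-8,-5, - 4,  sqrt(2 ) /6 , 1/pi,sqrt(2),sqrt(6 ),  E,pi, sqrt(10) ] 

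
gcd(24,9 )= 3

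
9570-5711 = 3859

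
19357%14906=4451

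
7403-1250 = 6153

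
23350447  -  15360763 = 7989684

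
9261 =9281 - 20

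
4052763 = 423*9581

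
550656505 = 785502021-234845516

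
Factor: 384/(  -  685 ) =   -  2^7*3^1*5^( - 1)*137^( - 1) 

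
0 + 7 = 7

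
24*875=21000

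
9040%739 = 172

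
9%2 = 1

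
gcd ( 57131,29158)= 1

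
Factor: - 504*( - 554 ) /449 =2^4*3^2 * 7^1*277^1 * 449^( - 1) = 279216/449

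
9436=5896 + 3540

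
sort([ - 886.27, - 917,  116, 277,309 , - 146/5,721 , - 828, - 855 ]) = [ - 917, - 886.27 ,  -  855 , - 828, - 146/5,  116, 277,309,721]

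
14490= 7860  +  6630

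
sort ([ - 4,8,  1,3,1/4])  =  [ - 4,1/4,1,3,  8 ] 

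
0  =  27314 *0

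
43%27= 16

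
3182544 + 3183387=6365931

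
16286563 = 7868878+8417685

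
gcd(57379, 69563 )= 1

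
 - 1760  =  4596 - 6356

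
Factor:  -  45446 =-2^1 *31^1*733^1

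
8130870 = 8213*990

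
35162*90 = 3164580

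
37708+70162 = 107870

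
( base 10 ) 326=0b101000110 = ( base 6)1302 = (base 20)g6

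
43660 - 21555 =22105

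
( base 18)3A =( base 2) 1000000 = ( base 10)64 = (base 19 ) 37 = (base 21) 31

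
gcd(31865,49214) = 1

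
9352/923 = 10+122/923 = 10.13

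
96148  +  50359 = 146507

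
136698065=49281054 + 87417011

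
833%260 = 53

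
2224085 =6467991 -4243906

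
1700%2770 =1700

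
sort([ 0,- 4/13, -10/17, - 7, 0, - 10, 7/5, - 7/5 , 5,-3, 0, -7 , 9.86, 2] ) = [ - 10 , - 7,  -  7, - 3,-7/5 , - 10/17,-4/13, 0, 0, 0, 7/5, 2,5, 9.86] 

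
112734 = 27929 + 84805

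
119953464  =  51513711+68439753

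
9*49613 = 446517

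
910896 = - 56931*(-16)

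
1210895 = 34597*35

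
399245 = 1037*385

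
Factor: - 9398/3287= - 2^1 *19^ ( - 1 )*37^1 * 127^1 *173^(  -  1)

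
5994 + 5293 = 11287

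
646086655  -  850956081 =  - 204869426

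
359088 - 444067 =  - 84979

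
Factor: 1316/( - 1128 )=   -2^( - 1)*3^( - 1)*7^1 = -  7/6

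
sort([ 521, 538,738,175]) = [ 175,  521, 538,738] 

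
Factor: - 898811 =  - 89^1*10099^1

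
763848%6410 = 1058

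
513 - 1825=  - 1312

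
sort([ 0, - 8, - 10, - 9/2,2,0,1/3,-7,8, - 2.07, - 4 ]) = [ -10,-8, - 7  ,-9/2, - 4, - 2.07 , 0 , 0,1/3 , 2, 8]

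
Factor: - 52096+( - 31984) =-2^4*5^1* 1051^1 = - 84080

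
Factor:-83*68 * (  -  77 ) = 434588 =2^2*  7^1*11^1*17^1 * 83^1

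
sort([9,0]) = [ 0,9 ] 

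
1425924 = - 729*( - 1956 ) 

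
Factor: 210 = 2^1  *3^1*5^1 * 7^1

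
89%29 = 2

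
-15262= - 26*587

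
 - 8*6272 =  - 50176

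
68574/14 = 4898 +1/7 = 4898.14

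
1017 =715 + 302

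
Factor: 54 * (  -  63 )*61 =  - 207522  =  - 2^1*3^5 * 7^1*61^1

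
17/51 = 1/3 = 0.33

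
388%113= 49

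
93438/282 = 331+16/47 = 331.34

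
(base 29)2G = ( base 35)24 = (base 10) 74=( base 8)112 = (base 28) 2I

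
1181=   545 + 636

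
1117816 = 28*39922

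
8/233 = 8/233= 0.03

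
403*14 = 5642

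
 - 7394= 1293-8687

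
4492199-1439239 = 3052960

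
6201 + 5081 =11282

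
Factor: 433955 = 5^1 * 229^1*379^1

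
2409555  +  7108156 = 9517711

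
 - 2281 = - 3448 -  - 1167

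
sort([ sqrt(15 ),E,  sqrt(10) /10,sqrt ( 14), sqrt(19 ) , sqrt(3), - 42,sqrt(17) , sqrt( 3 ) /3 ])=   [ - 42,sqrt(10 ) /10,sqrt( 3)/3,sqrt(3 ), E,sqrt( 14),sqrt( 15) , sqrt(17),sqrt( 19 ) ] 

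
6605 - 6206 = 399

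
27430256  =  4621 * 5936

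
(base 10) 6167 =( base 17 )145D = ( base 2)1100000010111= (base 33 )5lt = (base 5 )144132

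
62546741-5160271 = 57386470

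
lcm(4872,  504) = 14616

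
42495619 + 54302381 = 96798000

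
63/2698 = 63/2698 = 0.02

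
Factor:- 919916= - 2^2*229979^1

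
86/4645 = 86/4645 = 0.02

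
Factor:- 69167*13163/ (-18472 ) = 2^( - 3)*7^1*41^1*241^1*2309^(- 1 )*13163^1 = 910445221/18472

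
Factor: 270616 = 2^3*33827^1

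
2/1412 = 1/706 =0.00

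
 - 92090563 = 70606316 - 162696879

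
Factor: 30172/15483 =76/39 = 2^2*3^( - 1)*13^(- 1)*19^1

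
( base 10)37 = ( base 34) 13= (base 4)211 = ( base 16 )25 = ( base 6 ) 101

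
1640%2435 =1640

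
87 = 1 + 86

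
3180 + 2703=5883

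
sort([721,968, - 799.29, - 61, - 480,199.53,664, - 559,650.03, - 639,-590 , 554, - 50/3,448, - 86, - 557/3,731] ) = [-799.29, - 639, - 590,  -  559,  -  480, - 557/3, -86,-61, - 50/3, 199.53,448,554 , 650.03,664,721,731,968 ]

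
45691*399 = 18230709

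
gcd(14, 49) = 7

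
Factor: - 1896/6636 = - 2/7 = - 2^1*7^( - 1)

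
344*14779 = 5083976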